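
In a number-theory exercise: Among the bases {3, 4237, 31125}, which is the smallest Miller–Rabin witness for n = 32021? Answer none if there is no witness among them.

3

n − 1 = 32020 = 2^2 · 8005, so s = 2 and d = 8005.
Base 3: x_0 = 3^8005 mod 32021 = 10616. x_0 is neither 1 nor 32020, so continue squaring. x_1 = 10616^2 mod 32021 = 17557. Reached i = s−1 = 1 without hitting −1: 3 is a Miller–Rabin witness and 32021 is composite.
Base 4237: x_0 = 4237^8005 mod 32021 = 29424. x_0 is neither 1 nor 32020, so continue squaring. x_1 = 29424^2 mod 32021 = 19999. Reached i = s−1 = 1 without hitting −1: 4237 is a Miller–Rabin witness and 32021 is composite.
Base 31125: x_0 = 31125^8005 mod 32021 = 29424. x_0 is neither 1 nor 32020, so continue squaring. x_1 = 29424^2 mod 32021 = 19999. Reached i = s−1 = 1 without hitting −1: 31125 is a Miller–Rabin witness and 32021 is composite.
The smallest witness among the given bases is 3.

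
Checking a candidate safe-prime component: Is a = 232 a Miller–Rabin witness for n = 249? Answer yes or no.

n − 1 = 248 = 2^3 · 31, so s = 3 and d = 31.
Repeated squaring mod 249: 232^1 ≡ 232, 232^2 ≡ 40, 232^4 ≡ 106, 232^8 ≡ 31, 232^16 ≡ 214.
31 = 16 + 8 + 4 + 2 + 1, so 232^31 ≡ 214·31·106·40·232 ≡ 133 (mod 249).
x_0 = 232^31 mod 249 = 133.
x_0 is neither 1 nor 248, so continue squaring.
x_1 = 133^2 mod 249 = 10.
x_2 = 10^2 mod 249 = 100.
Reached i = s−1 = 2 without hitting −1: 232 is a Miller–Rabin witness and 249 is composite.

yes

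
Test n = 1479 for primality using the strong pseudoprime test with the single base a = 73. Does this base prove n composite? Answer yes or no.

n − 1 = 1478 = 2^1 · 739, so s = 1 and d = 739.
Repeated squaring mod 1479: 73^1 ≡ 73, 73^2 ≡ 892, 73^4 ≡ 1441, 73^8 ≡ 1444, 73^16 ≡ 1225, 73^32 ≡ 919, 73^64 ≡ 52, 73^128 ≡ 1225, 73^256 ≡ 919, 73^512 ≡ 52.
739 = 512 + 128 + 64 + 32 + 2 + 1, so 73^739 ≡ 52·1225·52·919·892·73 ≡ 601 (mod 1479).
x_0 = 73^739 mod 1479 = 601.
x_0 ∉ {1, 1478} and s = 1, so 73 is a Miller–Rabin witness and 1479 is composite.

yes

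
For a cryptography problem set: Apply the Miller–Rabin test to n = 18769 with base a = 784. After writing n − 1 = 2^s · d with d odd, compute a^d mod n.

1643

n − 1 = 18768 = 2^4 · 1173, so s = 4 and d = 1173.
784^1173 mod 18769 = 1643.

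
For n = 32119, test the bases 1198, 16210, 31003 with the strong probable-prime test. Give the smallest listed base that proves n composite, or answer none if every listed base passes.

none

n − 1 = 32118 = 2^1 · 16059, so s = 1 and d = 16059.
Base 1198: x_0 = 1198^16059 mod 32119 = 1. x_0 = 1, so 1198 is not a witness.
Base 16210: x_0 = 16210^16059 mod 32119 = 32118. x_0 = 32118 ≡ −1, so 16210 is not a witness.
Base 31003: x_0 = 31003^16059 mod 32119 = 32118. x_0 = 32118 ≡ −1, so 31003 is not a witness.
No listed base is a witness for 32119.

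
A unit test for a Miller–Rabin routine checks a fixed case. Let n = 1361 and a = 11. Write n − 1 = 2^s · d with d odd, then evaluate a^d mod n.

574

n − 1 = 1360 = 2^4 · 85, so s = 4 and d = 85.
11^85 mod 1361 = 574.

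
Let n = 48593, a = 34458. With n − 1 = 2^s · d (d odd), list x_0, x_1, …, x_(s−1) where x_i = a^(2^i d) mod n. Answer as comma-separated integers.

n − 1 = 48592 = 2^4 · 3037, so s = 4 and d = 3037.
x_0 = 34458^3037 mod 48593 = 27066.
x_1 = 27066^2 mod 48593 = 28881.
x_2 = 28881^2 mod 48593 = 13316.
x_3 = 13316^2 mod 48593 = 48592.

27066, 28881, 13316, 48592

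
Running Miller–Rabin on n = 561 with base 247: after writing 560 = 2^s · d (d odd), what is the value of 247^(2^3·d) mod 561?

1

n − 1 = 560 = 2^4 · 35, so s = 4 and d = 35.
x_0 = 247^35 mod 561 = 100.
x_1 = 100^2 mod 561 = 463.
x_2 = 463^2 mod 561 = 67.
x_3 = 67^2 mod 561 = 1.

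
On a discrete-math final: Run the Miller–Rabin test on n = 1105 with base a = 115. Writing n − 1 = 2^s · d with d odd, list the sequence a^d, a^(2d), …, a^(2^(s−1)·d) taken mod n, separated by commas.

n − 1 = 1104 = 2^4 · 69, so s = 4 and d = 69.
x_0 = 115^69 mod 1105 = 710.
x_1 = 710^2 mod 1105 = 220.
x_2 = 220^2 mod 1105 = 885.
x_3 = 885^2 mod 1105 = 885.

710, 220, 885, 885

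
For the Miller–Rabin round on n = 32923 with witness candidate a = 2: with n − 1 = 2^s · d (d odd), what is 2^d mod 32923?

n − 1 = 32922 = 2^1 · 16461, so s = 1 and d = 16461.
Repeated squaring mod 32923: 2^1 ≡ 2, 2^2 ≡ 4, 2^4 ≡ 16, 2^8 ≡ 256, 2^16 ≡ 32613, 2^32 ≡ 30254, 2^64 ≡ 12193, 2^128 ≡ 21904, 2^256 ≡ 31260, 2^512 ≡ 37, 2^1024 ≡ 1369, 2^2048 ≡ 30473, 2^4096 ≡ 10514, 2^8192 ≡ 21685, 2^16384 ≡ 16.
16461 = 16384 + 64 + 8 + 4 + 1, so 2^16461 ≡ 16·12193·256·16·2 ≡ 12630 (mod 32923).

12630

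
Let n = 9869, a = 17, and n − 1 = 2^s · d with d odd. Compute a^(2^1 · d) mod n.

3078

n − 1 = 9868 = 2^2 · 2467, so s = 2 and d = 2467.
Repeated squaring mod 9869: 17^1 ≡ 17, 17^2 ≡ 289, 17^4 ≡ 4569, 17^8 ≡ 2826, 17^16 ≡ 2255, 17^32 ≡ 2490, 17^64 ≡ 2368, 17^128 ≡ 1832, 17^256 ≡ 764, 17^512 ≡ 1425, 17^1024 ≡ 7480, 17^2048 ≡ 3039.
2467 = 2048 + 256 + 128 + 32 + 2 + 1, so 17^2467 ≡ 3039·764·1832·2490·289·17 ≡ 5675 (mod 9869).
x_0 = 5675.
x_1 = 5675^2 mod 9869 = 3078.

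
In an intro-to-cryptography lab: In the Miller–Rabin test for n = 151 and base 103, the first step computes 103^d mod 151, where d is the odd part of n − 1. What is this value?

n − 1 = 150 = 2^1 · 75, so s = 1 and d = 75.
Repeated squaring mod 151: 103^1 ≡ 103, 103^2 ≡ 39, 103^4 ≡ 11, 103^8 ≡ 121, 103^16 ≡ 145, 103^32 ≡ 36, 103^64 ≡ 88.
75 = 64 + 8 + 2 + 1, so 103^75 ≡ 88·121·39·103 ≡ 1 (mod 151).

1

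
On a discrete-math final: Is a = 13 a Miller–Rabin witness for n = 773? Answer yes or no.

no

n − 1 = 772 = 2^2 · 193, so s = 2 and d = 193.
Repeated squaring mod 773: 13^1 ≡ 13, 13^2 ≡ 169, 13^4 ≡ 733, 13^8 ≡ 54, 13^16 ≡ 597, 13^32 ≡ 56, 13^64 ≡ 44, 13^128 ≡ 390.
193 = 128 + 64 + 1, so 13^193 ≡ 390·44·13 ≡ 456 (mod 773).
x_0 = 13^193 mod 773 = 456.
x_0 is neither 1 nor 772, so continue squaring.
x_1 = 456^2 mod 773 = 772.
x_1 ≡ −1, so 13 is not a witness.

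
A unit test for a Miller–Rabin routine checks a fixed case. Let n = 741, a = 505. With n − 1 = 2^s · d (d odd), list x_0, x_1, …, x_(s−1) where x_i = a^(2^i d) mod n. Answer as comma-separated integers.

n − 1 = 740 = 2^2 · 185, so s = 2 and d = 185.
x_0 = 505^185 mod 741 = 7.
x_1 = 7^2 mod 741 = 49.

7, 49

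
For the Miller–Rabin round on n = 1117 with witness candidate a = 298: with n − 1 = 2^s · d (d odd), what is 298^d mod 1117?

n − 1 = 1116 = 2^2 · 279, so s = 2 and d = 279.
Repeated squaring mod 1117: 298^1 ≡ 298, 298^2 ≡ 561, 298^4 ≡ 844, 298^8 ≡ 807, 298^16 ≡ 38, 298^32 ≡ 327, 298^64 ≡ 814, 298^128 ≡ 215, 298^256 ≡ 428.
279 = 256 + 16 + 4 + 2 + 1, so 298^279 ≡ 428·38·844·561·298 ≡ 1 (mod 1117).

1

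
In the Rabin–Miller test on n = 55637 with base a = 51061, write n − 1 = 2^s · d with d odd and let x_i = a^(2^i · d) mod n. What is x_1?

20701

n − 1 = 55636 = 2^2 · 13909, so s = 2 and d = 13909.
Repeated squaring mod 55637: 51061^1 ≡ 51061, 51061^2 ≡ 20264, 51061^4 ≡ 28636, 51061^8 ≡ 42390, 51061^16 ≡ 3911, 51061^32 ≡ 51383, 51061^64 ≡ 14491, 51061^128 ≡ 15043, 51061^256 ≡ 16170, 51061^512 ≡ 30637, 51061^1024 ≡ 29579, 51061^2048 ≡ 25416, 51061^4096 ≡ 27486, 51061^8192 ≡ 41010.
13909 = 8192 + 4096 + 1024 + 512 + 64 + 16 + 4 + 1, so 51061^13909 ≡ 41010·27486·29579·30637·14491·3911·28636·51061 ≡ 5061 (mod 55637).
x_0 = 5061.
x_1 = 5061^2 mod 55637 = 20701.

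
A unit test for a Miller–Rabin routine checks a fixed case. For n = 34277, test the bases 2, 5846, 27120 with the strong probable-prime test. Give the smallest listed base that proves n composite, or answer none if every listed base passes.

2

n − 1 = 34276 = 2^2 · 8569, so s = 2 and d = 8569.
Base 2: x_0 = 2^8569 mod 34277 = 23572. x_0 is neither 1 nor 34276, so continue squaring. x_1 = 23572^2 mod 34277 = 9014. Reached i = s−1 = 1 without hitting −1: 2 is a Miller–Rabin witness and 34277 is composite.
Base 5846: x_0 = 5846^8569 mod 34277 = 18235. x_0 is neither 1 nor 34276, so continue squaring. x_1 = 18235^2 mod 34277 = 28325. Reached i = s−1 = 1 without hitting −1: 5846 is a Miller–Rabin witness and 34277 is composite.
Base 27120: x_0 = 27120^8569 mod 34277 = 22972. x_0 is neither 1 nor 34276, so continue squaring. x_1 = 22972^2 mod 34277 = 18369. Reached i = s−1 = 1 without hitting −1: 27120 is a Miller–Rabin witness and 34277 is composite.
The smallest witness among the given bases is 2.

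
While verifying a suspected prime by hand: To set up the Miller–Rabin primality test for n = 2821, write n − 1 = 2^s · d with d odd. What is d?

705

Halving: 2820 → 1410 → 705; 705 is odd.
So 2820 = 2^2 · 705.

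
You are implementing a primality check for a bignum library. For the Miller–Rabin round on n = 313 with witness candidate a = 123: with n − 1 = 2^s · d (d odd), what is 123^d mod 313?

5

n − 1 = 312 = 2^3 · 39, so s = 3 and d = 39.
Repeated squaring mod 313: 123^1 ≡ 123, 123^2 ≡ 105, 123^4 ≡ 70, 123^8 ≡ 205, 123^16 ≡ 83, 123^32 ≡ 3.
39 = 32 + 4 + 2 + 1, so 123^39 ≡ 3·70·105·123 ≡ 5 (mod 313).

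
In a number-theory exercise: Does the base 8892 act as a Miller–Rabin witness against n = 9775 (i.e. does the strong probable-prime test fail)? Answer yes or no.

n − 1 = 9774 = 2^1 · 4887, so s = 1 and d = 4887.
Repeated squaring mod 9775: 8892^1 ≡ 8892, 8892^2 ≡ 7464, 8892^4 ≡ 3571, 8892^8 ≡ 5441, 8892^16 ≡ 5781, 8892^32 ≡ 9011, 8892^64 ≡ 6971, 8892^128 ≡ 3316, 8892^256 ≡ 8756, 8892^512 ≡ 2211, 8892^1024 ≡ 1021, 8892^2048 ≡ 6291, 8892^4096 ≡ 7481.
4887 = 4096 + 512 + 256 + 16 + 4 + 2 + 1, so 8892^4887 ≡ 7481·2211·8756·5781·3571·7464·8892 ≡ 1548 (mod 9775).
x_0 = 8892^4887 mod 9775 = 1548.
x_0 ∉ {1, 9774} and s = 1, so 8892 is a Miller–Rabin witness and 9775 is composite.

yes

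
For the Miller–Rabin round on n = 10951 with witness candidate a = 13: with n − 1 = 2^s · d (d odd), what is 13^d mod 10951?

7157

n − 1 = 10950 = 2^1 · 5475, so s = 1 and d = 5475.
13^5475 mod 10951 = 7157.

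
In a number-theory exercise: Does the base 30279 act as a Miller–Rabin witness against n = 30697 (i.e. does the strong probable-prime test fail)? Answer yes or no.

n − 1 = 30696 = 2^3 · 3837, so s = 3 and d = 3837.
By repeated squaring, 30279^3837 ≡ 17416 (mod 30697).
x_0 = 30279^3837 mod 30697 = 17416.
x_0 is neither 1 nor 30696, so continue squaring.
x_1 = 17416^2 mod 30697 = 30696.
x_1 ≡ −1, so 30279 is not a witness.

no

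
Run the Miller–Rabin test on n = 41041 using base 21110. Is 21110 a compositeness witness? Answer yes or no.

n − 1 = 41040 = 2^4 · 2565, so s = 4 and d = 2565.
x_0 = 21110^2565 mod 41041 = 24058.
x_0 is neither 1 nor 41040, so continue squaring.
x_1 = 24058^2 mod 41041 = 27182.
x_2 = 27182^2 mod 41041 = 1.
x_2 = 1 but x_1 ≠ ±1, a nontrivial square root of 1 — 21110 is a witness and 41041 is composite.

yes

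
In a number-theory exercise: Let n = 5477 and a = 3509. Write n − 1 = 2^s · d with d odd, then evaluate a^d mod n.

1

n − 1 = 5476 = 2^2 · 1369, so s = 2 and d = 1369.
3509^1369 mod 5477 = 1.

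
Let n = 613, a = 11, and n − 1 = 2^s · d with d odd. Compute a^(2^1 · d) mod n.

612

n − 1 = 612 = 2^2 · 153, so s = 2 and d = 153.
By repeated squaring, 11^153 ≡ 35 (mod 613).
x_0 = 35.
x_1 = 35^2 mod 613 = 612.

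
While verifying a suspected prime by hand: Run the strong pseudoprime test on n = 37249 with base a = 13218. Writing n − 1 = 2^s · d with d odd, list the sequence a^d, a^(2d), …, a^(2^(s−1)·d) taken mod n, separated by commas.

n − 1 = 37248 = 2^7 · 291, so s = 7 and d = 291.
x_0 = 13218^291 mod 37249 = 2790.
x_1 = 2790^2 mod 37249 = 36308.
x_2 = 36308^2 mod 37249 = 28754.
x_3 = 28754^2 mod 37249 = 13712.
x_4 = 13712^2 mod 37249 = 23241.
x_5 = 23241^2 mod 37249 = 33581.
x_6 = 33581^2 mod 37249 = 7335.

2790, 36308, 28754, 13712, 23241, 33581, 7335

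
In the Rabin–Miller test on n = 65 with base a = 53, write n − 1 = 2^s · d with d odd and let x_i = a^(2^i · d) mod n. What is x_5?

n − 1 = 64 = 2^6 · 1, so s = 6 and d = 1.
x_0 = 53^1 mod 65 = 53.
x_1 = 53^2 mod 65 = 14.
x_2 = 14^2 mod 65 = 1.
x_3 = 1^2 mod 65 = 1.
x_4 = 1^2 mod 65 = 1.
x_5 = 1^2 mod 65 = 1.

1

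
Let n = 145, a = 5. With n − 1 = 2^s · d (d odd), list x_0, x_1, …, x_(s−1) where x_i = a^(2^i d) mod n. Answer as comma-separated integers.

120, 45, 140, 25

n − 1 = 144 = 2^4 · 9, so s = 4 and d = 9.
x_0 = 5^9 mod 145 = 120.
x_1 = 120^2 mod 145 = 45.
x_2 = 45^2 mod 145 = 140.
x_3 = 140^2 mod 145 = 25.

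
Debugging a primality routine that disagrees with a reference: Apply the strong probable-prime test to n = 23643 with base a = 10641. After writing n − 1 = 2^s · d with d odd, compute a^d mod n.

10044

n − 1 = 23642 = 2^1 · 11821, so s = 1 and d = 11821.
10641^11821 mod 23643 = 10044.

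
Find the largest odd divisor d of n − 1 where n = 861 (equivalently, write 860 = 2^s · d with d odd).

215

Halving: 860 → 430 → 215; 215 is odd.
So 860 = 2^2 · 215.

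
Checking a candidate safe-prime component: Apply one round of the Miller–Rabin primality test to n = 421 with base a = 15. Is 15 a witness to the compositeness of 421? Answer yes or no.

no

n − 1 = 420 = 2^2 · 105, so s = 2 and d = 105.
Repeated squaring mod 421: 15^1 ≡ 15, 15^2 ≡ 225, 15^4 ≡ 105, 15^8 ≡ 79, 15^16 ≡ 347, 15^32 ≡ 3, 15^64 ≡ 9.
105 = 64 + 32 + 8 + 1, so 15^105 ≡ 9·3·79·15 ≡ 420 (mod 421).
x_0 = 15^105 mod 421 = 420.
x_0 = 420 ≡ −1, so 15 is not a witness.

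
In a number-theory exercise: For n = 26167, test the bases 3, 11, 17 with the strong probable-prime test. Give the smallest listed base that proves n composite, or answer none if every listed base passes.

n − 1 = 26166 = 2^1 · 13083, so s = 1 and d = 13083.
Base 3: x_0 = 3^13083 mod 26167 = 2309. x_0 ∉ {1, 26166} and s = 1, so 3 is a Miller–Rabin witness and 26167 is composite.
Base 11: x_0 = 11^13083 mod 26167 = 12064. x_0 ∉ {1, 26166} and s = 1, so 11 is a Miller–Rabin witness and 26167 is composite.
Base 17: x_0 = 17^13083 mod 26167 = 13382. x_0 ∉ {1, 26166} and s = 1, so 17 is a Miller–Rabin witness and 26167 is composite.
The smallest witness among the given bases is 3.

3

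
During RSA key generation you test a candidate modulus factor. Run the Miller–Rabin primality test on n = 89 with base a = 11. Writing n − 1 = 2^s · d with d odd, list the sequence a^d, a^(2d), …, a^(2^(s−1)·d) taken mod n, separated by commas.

n − 1 = 88 = 2^3 · 11, so s = 3 and d = 11.
x_0 = 11^11 mod 89 = 88.
x_1 = 88^2 mod 89 = 1.
x_2 = 1^2 mod 89 = 1.

88, 1, 1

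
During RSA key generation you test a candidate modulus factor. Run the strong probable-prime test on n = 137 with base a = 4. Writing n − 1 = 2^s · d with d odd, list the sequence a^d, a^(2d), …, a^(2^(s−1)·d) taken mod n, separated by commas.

136, 1, 1

n − 1 = 136 = 2^3 · 17, so s = 3 and d = 17.
x_0 = 4^17 mod 137 = 136.
x_1 = 136^2 mod 137 = 1.
x_2 = 1^2 mod 137 = 1.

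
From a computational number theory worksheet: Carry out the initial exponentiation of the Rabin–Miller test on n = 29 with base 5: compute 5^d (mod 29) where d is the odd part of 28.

n − 1 = 28 = 2^2 · 7, so s = 2 and d = 7.
5^7 mod 29 = 28.

28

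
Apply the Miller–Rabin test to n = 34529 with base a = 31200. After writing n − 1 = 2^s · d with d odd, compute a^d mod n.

11091

n − 1 = 34528 = 2^5 · 1079, so s = 5 and d = 1079.
31200^1079 mod 34529 = 11091.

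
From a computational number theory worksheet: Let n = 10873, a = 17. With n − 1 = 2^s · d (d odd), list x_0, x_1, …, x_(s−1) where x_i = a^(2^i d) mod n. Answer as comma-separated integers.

n − 1 = 10872 = 2^3 · 1359, so s = 3 and d = 1359.
x_0 = 17^1359 mod 10873 = 5236.
x_1 = 5236^2 mod 10873 = 4863.
x_2 = 4863^2 mod 10873 = 10867.

5236, 4863, 10867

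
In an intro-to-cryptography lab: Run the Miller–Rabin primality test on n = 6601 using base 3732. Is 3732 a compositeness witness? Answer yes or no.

no

n − 1 = 6600 = 2^3 · 825, so s = 3 and d = 825.
x_0 = 3732^825 mod 6601 = 1.
x_0 = 1, so 3732 is not a witness.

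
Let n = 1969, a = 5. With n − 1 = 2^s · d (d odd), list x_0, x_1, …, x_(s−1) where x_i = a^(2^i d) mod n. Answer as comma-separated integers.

n − 1 = 1968 = 2^4 · 123, so s = 4 and d = 123.
x_0 = 5^123 mod 1969 = 840.
x_1 = 840^2 mod 1969 = 698.
x_2 = 698^2 mod 1969 = 861.
x_3 = 861^2 mod 1969 = 977.

840, 698, 861, 977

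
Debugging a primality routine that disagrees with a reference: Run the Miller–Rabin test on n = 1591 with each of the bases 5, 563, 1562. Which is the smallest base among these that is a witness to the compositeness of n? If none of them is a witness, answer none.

n − 1 = 1590 = 2^1 · 795, so s = 1 and d = 795.
Base 5: x_0 = 5^795 mod 1591 = 1494. x_0 ∉ {1, 1590} and s = 1, so 5 is a Miller–Rabin witness and 1591 is composite.
Base 563: x_0 = 563^795 mod 1591 = 1030. x_0 ∉ {1, 1590} and s = 1, so 563 is a Miller–Rabin witness and 1591 is composite.
Base 1562: x_0 = 1562^795 mod 1591 = 919. x_0 ∉ {1, 1590} and s = 1, so 1562 is a Miller–Rabin witness and 1591 is composite.
The smallest witness among the given bases is 5.

5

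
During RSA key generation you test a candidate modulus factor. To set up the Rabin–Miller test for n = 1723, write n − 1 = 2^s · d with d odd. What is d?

861

Halving: 1722 → 861; 861 is odd.
So 1722 = 2^1 · 861.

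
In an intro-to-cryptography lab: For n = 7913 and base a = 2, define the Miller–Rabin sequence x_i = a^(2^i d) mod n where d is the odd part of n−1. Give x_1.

2450

n − 1 = 7912 = 2^3 · 989, so s = 3 and d = 989.
x_0 = 2^989 mod 7913 = 5514.
x_1 = 5514^2 mod 7913 = 2450.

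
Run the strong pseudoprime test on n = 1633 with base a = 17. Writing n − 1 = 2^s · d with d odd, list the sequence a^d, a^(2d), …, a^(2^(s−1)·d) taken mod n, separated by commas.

940, 147, 380, 696, 1048

n − 1 = 1632 = 2^5 · 51, so s = 5 and d = 51.
x_0 = 17^51 mod 1633 = 940.
x_1 = 940^2 mod 1633 = 147.
x_2 = 147^2 mod 1633 = 380.
x_3 = 380^2 mod 1633 = 696.
x_4 = 696^2 mod 1633 = 1048.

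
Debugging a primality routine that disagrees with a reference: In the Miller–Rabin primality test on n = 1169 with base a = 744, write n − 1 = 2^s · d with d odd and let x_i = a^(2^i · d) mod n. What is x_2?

n − 1 = 1168 = 2^4 · 73, so s = 4 and d = 73.
x_0 = 744^73 mod 1169 = 128.
x_1 = 128^2 mod 1169 = 18.
x_2 = 18^2 mod 1169 = 324.

324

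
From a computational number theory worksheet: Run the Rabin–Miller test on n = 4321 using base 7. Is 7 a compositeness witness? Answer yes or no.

n − 1 = 4320 = 2^5 · 135, so s = 5 and d = 135.
x_0 = 7^135 mod 4321 = 1325.
x_0 is neither 1 nor 4320, so continue squaring.
x_1 = 1325^2 mod 4321 = 1299.
x_2 = 1299^2 mod 4321 = 2211.
x_3 = 2211^2 mod 4321 = 1470.
x_4 = 1470^2 mod 4321 = 400.
Reached i = s−1 = 4 without hitting −1: 7 is a Miller–Rabin witness and 4321 is composite.

yes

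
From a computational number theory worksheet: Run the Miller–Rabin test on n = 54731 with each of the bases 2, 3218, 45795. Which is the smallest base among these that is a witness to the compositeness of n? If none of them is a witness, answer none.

n − 1 = 54730 = 2^1 · 27365, so s = 1 and d = 27365.
Base 2: x_0 = 2^27365 mod 54731 = 25222. x_0 ∉ {1, 54730} and s = 1, so 2 is a Miller–Rabin witness and 54731 is composite.
Base 3218: x_0 = 3218^27365 mod 54731 = 3802. x_0 ∉ {1, 54730} and s = 1, so 3218 is a Miller–Rabin witness and 54731 is composite.
Base 45795: x_0 = 45795^27365 mod 54731 = 30080. x_0 ∉ {1, 54730} and s = 1, so 45795 is a Miller–Rabin witness and 54731 is composite.
The smallest witness among the given bases is 2.

2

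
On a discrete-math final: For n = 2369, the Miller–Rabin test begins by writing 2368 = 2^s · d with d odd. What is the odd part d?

Halving: 2368 → 1184 → 592 → 296 → 148 → 74 → 37; 37 is odd.
So 2368 = 2^6 · 37.

37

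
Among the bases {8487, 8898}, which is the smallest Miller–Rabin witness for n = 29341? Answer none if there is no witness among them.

n − 1 = 29340 = 2^2 · 7335, so s = 2 and d = 7335.
Base 8487: x_0 = 8487^7335 mod 29341 = 10847. x_0 is neither 1 nor 29340, so continue squaring. x_1 = 10847^2 mod 29341 = 29340. x_1 ≡ −1, so 8487 is not a witness.
Base 8898: x_0 = 8898^7335 mod 29341 = 26424. x_0 is neither 1 nor 29340, so continue squaring. x_1 = 26424^2 mod 29341 = 29340. x_1 ≡ −1, so 8898 is not a witness.
No listed base is a witness for 29341.

none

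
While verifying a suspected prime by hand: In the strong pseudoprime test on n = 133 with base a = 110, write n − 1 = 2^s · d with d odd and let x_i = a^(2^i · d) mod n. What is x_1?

64

n − 1 = 132 = 2^2 · 33, so s = 2 and d = 33.
x_0 = 110^33 mod 133 = 27.
x_1 = 27^2 mod 133 = 64.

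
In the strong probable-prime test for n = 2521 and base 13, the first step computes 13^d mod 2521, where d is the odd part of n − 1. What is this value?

n − 1 = 2520 = 2^3 · 315, so s = 3 and d = 315.
Repeated squaring mod 2521: 13^1 ≡ 13, 13^2 ≡ 169, 13^4 ≡ 830, 13^8 ≡ 667, 13^16 ≡ 1193, 13^32 ≡ 1405, 13^64 ≡ 82, 13^128 ≡ 1682, 13^256 ≡ 562.
315 = 256 + 32 + 16 + 8 + 2 + 1, so 13^315 ≡ 562·1405·1193·667·169·13 ≡ 1 (mod 2521).

1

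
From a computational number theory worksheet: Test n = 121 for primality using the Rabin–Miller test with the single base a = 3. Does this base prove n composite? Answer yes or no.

n − 1 = 120 = 2^3 · 15, so s = 3 and d = 15.
Repeated squaring mod 121: 3^1 ≡ 3, 3^2 ≡ 9, 3^4 ≡ 81, 3^8 ≡ 27.
15 = 8 + 4 + 2 + 1, so 3^15 ≡ 27·81·9·3 ≡ 1 (mod 121).
x_0 = 3^15 mod 121 = 1.
x_0 = 1, so 3 is not a witness.

no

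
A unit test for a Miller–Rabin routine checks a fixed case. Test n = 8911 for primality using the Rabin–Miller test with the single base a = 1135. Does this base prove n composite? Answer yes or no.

yes

n − 1 = 8910 = 2^1 · 4455, so s = 1 and d = 4455.
x_0 = 1135^4455 mod 8911 = 6364.
x_0 ∉ {1, 8910} and s = 1, so 1135 is a Miller–Rabin witness and 8911 is composite.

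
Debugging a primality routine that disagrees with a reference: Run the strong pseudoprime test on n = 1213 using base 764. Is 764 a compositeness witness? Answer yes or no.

no

n − 1 = 1212 = 2^2 · 303, so s = 2 and d = 303.
Repeated squaring mod 1213: 764^1 ≡ 764, 764^2 ≡ 243, 764^4 ≡ 825, 764^8 ≡ 132, 764^16 ≡ 442, 764^32 ≡ 71, 764^64 ≡ 189, 764^128 ≡ 544, 764^256 ≡ 1177.
303 = 256 + 32 + 8 + 4 + 2 + 1, so 764^303 ≡ 1177·71·132·825·243·764 ≡ 1 (mod 1213).
x_0 = 764^303 mod 1213 = 1.
x_0 = 1, so 764 is not a witness.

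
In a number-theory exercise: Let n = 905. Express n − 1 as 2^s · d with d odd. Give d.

Halving: 904 → 452 → 226 → 113; 113 is odd.
So 904 = 2^3 · 113.

113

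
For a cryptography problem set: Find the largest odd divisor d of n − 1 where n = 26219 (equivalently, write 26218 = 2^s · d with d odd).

13109

Halving: 26218 → 13109; 13109 is odd.
So 26218 = 2^1 · 13109.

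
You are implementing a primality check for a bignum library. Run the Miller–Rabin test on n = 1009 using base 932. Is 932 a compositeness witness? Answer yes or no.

no

n − 1 = 1008 = 2^4 · 63, so s = 4 and d = 63.
x_0 = 932^63 mod 1009 = 805.
x_0 is neither 1 nor 1008, so continue squaring.
x_1 = 805^2 mod 1009 = 247.
x_2 = 247^2 mod 1009 = 469.
x_3 = 469^2 mod 1009 = 1008.
x_3 ≡ −1, so 932 is not a witness.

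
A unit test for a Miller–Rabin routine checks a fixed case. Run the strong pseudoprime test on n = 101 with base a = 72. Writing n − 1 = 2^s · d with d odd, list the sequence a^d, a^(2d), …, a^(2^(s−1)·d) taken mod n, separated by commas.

10, 100

n − 1 = 100 = 2^2 · 25, so s = 2 and d = 25.
x_0 = 72^25 mod 101 = 10.
x_1 = 10^2 mod 101 = 100.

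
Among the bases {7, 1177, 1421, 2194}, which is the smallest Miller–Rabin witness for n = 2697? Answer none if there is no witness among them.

7

n − 1 = 2696 = 2^3 · 337, so s = 3 and d = 337.
Base 7: x_0 = 7^337 mod 2697 = 1051. x_0 is neither 1 nor 2696, so continue squaring. x_1 = 1051^2 mod 2697 = 1528. x_2 = 1528^2 mod 2697 = 1879. Reached i = s−1 = 2 without hitting −1: 7 is a Miller–Rabin witness and 2697 is composite.
Base 1177: x_0 = 1177^337 mod 2697 = 1177. x_0 is neither 1 nor 2696, so continue squaring. x_1 = 1177^2 mod 2697 = 1768. x_2 = 1768^2 mod 2697 = 1. x_2 = 1 but x_1 ≠ ±1, a nontrivial square root of 1 — 1177 is a witness and 2697 is composite.
Base 1421: x_0 = 1421^337 mod 2697 = 1421. x_0 is neither 1 nor 2696, so continue squaring. x_1 = 1421^2 mod 2697 = 1885. x_2 = 1885^2 mod 2697 = 1276. Reached i = s−1 = 2 without hitting −1: 1421 is a Miller–Rabin witness and 2697 is composite.
Base 2194: x_0 = 2194^337 mod 2697 = 1150. x_0 is neither 1 nor 2696, so continue squaring. x_1 = 1150^2 mod 2697 = 970. x_2 = 970^2 mod 2697 = 2344. Reached i = s−1 = 2 without hitting −1: 2194 is a Miller–Rabin witness and 2697 is composite.
The smallest witness among the given bases is 7.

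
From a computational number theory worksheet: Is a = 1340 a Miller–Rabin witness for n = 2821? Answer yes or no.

n − 1 = 2820 = 2^2 · 705, so s = 2 and d = 705.
Repeated squaring mod 2821: 1340^1 ≡ 1340, 1340^2 ≡ 1444, 1340^4 ≡ 417, 1340^8 ≡ 1808, 1340^16 ≡ 2146, 1340^32 ≡ 1444, 1340^64 ≡ 417, 1340^128 ≡ 1808, 1340^256 ≡ 2146, 1340^512 ≡ 1444.
705 = 512 + 128 + 64 + 1, so 1340^705 ≡ 1444·1808·417·1340 ≡ 1210 (mod 2821).
x_0 = 1340^705 mod 2821 = 1210.
x_0 is neither 1 nor 2820, so continue squaring.
x_1 = 1210^2 mod 2821 = 1.
x_1 = 1 but x_0 ≠ ±1, a nontrivial square root of 1 — 1340 is a witness and 2821 is composite.

yes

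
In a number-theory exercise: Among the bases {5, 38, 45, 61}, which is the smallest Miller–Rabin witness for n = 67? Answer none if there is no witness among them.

none

n − 1 = 66 = 2^1 · 33, so s = 1 and d = 33.
Base 5: x_0 = 5^33 mod 67 = 66. x_0 = 66 ≡ −1, so 5 is not a witness.
Base 38: x_0 = 38^33 mod 67 = 66. x_0 = 66 ≡ −1, so 38 is not a witness.
Base 45: x_0 = 45^33 mod 67 = 66. x_0 = 66 ≡ −1, so 45 is not a witness.
Base 61: x_0 = 61^33 mod 67 = 66. x_0 = 66 ≡ −1, so 61 is not a witness.
No listed base is a witness for 67.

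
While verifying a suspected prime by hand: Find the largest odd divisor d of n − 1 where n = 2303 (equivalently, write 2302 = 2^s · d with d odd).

1151

Halving: 2302 → 1151; 1151 is odd.
So 2302 = 2^1 · 1151.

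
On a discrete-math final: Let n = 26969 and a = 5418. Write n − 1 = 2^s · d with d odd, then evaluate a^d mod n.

8271

n − 1 = 26968 = 2^3 · 3371, so s = 3 and d = 3371.
5418^3371 mod 26969 = 8271.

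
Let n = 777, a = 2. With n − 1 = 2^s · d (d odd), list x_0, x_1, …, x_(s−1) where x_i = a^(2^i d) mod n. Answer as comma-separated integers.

464, 67, 604

n − 1 = 776 = 2^3 · 97, so s = 3 and d = 97.
x_0 = 2^97 mod 777 = 464.
x_1 = 464^2 mod 777 = 67.
x_2 = 67^2 mod 777 = 604.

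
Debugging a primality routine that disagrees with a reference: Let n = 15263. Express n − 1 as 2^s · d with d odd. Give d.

Halving: 15262 → 7631; 7631 is odd.
So 15262 = 2^1 · 7631.

7631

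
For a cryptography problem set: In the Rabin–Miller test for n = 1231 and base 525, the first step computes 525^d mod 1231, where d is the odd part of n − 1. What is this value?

n − 1 = 1230 = 2^1 · 615, so s = 1 and d = 615.
525^615 mod 1231 = 1230.

1230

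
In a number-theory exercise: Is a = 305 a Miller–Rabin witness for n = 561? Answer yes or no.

no

n − 1 = 560 = 2^4 · 35, so s = 4 and d = 35.
x_0 = 305^35 mod 561 = 560.
x_0 = 560 ≡ −1, so 305 is not a witness.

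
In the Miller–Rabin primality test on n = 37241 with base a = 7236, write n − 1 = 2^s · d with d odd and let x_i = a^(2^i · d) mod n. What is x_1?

24446

n − 1 = 37240 = 2^3 · 4655, so s = 3 and d = 4655.
x_0 = 7236^4655 mod 37241 = 6338.
x_1 = 6338^2 mod 37241 = 24446.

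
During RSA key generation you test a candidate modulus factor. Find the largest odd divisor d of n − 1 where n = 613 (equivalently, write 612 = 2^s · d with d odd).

Halving: 612 → 306 → 153; 153 is odd.
So 612 = 2^2 · 153.

153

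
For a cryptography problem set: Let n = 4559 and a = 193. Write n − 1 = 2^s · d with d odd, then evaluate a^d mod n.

3782

n − 1 = 4558 = 2^1 · 2279, so s = 1 and d = 2279.
193^2279 mod 4559 = 3782.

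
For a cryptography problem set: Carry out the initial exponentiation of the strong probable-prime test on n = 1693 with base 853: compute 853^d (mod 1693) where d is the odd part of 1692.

1601

n − 1 = 1692 = 2^2 · 423, so s = 2 and d = 423.
853^423 mod 1693 = 1601.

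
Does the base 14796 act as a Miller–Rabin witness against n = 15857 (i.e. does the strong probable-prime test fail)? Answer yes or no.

n − 1 = 15856 = 2^4 · 991, so s = 4 and d = 991.
x_0 = 14796^991 mod 15857 = 2518.
x_0 is neither 1 nor 15856, so continue squaring.
x_1 = 2518^2 mod 15857 = 13381.
x_2 = 13381^2 mod 15857 = 9774.
x_3 = 9774^2 mod 15857 = 8508.
Reached i = s−1 = 3 without hitting −1: 14796 is a Miller–Rabin witness and 15857 is composite.

yes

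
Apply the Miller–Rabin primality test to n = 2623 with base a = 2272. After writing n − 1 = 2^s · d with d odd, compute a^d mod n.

n − 1 = 2622 = 2^1 · 1311, so s = 1 and d = 1311.
2272^1311 mod 2623 = 2108.

2108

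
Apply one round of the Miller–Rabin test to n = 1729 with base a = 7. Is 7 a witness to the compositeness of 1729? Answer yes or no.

n − 1 = 1728 = 2^6 · 27, so s = 6 and d = 27.
x_0 = 7^27 mod 1729 = 343.
x_0 is neither 1 nor 1728, so continue squaring.
x_1 = 343^2 mod 1729 = 77.
x_2 = 77^2 mod 1729 = 742.
x_3 = 742^2 mod 1729 = 742.
x_4 = 742^2 mod 1729 = 742.
x_5 = 742^2 mod 1729 = 742.
Reached i = s−1 = 5 without hitting −1: 7 is a Miller–Rabin witness and 1729 is composite.

yes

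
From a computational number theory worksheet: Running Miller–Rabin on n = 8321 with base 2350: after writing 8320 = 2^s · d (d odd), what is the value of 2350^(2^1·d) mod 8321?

n − 1 = 8320 = 2^7 · 65, so s = 7 and d = 65.
x_0 = 2350^65 mod 8321 = 6330.
x_1 = 6330^2 mod 8321 = 3285.

3285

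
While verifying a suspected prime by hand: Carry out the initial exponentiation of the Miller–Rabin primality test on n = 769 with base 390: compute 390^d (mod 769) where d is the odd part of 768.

647

n − 1 = 768 = 2^8 · 3, so s = 8 and d = 3.
390^3 mod 769 = 647.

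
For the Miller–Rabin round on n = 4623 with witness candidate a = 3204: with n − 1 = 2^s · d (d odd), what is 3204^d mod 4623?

3204

n − 1 = 4622 = 2^1 · 2311, so s = 1 and d = 2311.
3204^2311 mod 4623 = 3204.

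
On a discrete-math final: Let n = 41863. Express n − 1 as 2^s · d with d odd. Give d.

Halving: 41862 → 20931; 20931 is odd.
So 41862 = 2^1 · 20931.

20931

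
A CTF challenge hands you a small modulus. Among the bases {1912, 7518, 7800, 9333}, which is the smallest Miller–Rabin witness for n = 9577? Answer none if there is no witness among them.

n − 1 = 9576 = 2^3 · 1197, so s = 3 and d = 1197.
Base 1912: x_0 = 1912^1197 mod 9577 = 499. x_0 is neither 1 nor 9576, so continue squaring. x_1 = 499^2 mod 9577 = 9576. x_1 ≡ −1, so 1912 is not a witness.
Base 7518: x_0 = 7518^1197 mod 9577 = 4023. x_0 is neither 1 nor 9576, so continue squaring. x_1 = 4023^2 mod 9577 = 8976. x_2 = 8976^2 mod 9577 = 6852. Reached i = s−1 = 2 without hitting −1: 7518 is a Miller–Rabin witness and 9577 is composite.
Base 7800: x_0 = 7800^1197 mod 9577 = 5523. x_0 is neither 1 nor 9576, so continue squaring. x_1 = 5523^2 mod 9577 = 784. x_2 = 784^2 mod 9577 = 1728. Reached i = s−1 = 2 without hitting −1: 7800 is a Miller–Rabin witness and 9577 is composite.
Base 9333: x_0 = 9333^1197 mod 9577 = 3172. x_0 is neither 1 nor 9576, so continue squaring. x_1 = 3172^2 mod 9577 = 5734. x_2 = 5734^2 mod 9577 = 915. Reached i = s−1 = 2 without hitting −1: 9333 is a Miller–Rabin witness and 9577 is composite.
The smallest witness among the given bases is 7518.

7518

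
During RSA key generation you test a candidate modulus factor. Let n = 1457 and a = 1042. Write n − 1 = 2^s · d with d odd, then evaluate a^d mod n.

1228

n − 1 = 1456 = 2^4 · 91, so s = 4 and d = 91.
1042^91 mod 1457 = 1228.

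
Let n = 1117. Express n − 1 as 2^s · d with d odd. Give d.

279

Halving: 1116 → 558 → 279; 279 is odd.
So 1116 = 2^2 · 279.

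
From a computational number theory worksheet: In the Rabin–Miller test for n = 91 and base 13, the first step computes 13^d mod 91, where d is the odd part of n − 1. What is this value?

13

n − 1 = 90 = 2^1 · 45, so s = 1 and d = 45.
13^45 mod 91 = 13.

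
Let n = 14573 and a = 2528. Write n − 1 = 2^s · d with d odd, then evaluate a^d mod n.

7430

n − 1 = 14572 = 2^2 · 3643, so s = 2 and d = 3643.
Repeated squaring mod 14573: 2528^1 ≡ 2528, 2528^2 ≡ 7810, 2528^4 ≡ 8095, 2528^8 ≡ 8817, 2528^16 ≡ 7107, 2528^32 ≡ 14004, 2528^64 ≡ 3155, 2528^128 ≡ 666, 2528^256 ≡ 6366, 2528^512 ≡ 13016, 2528^1024 ≡ 5131, 2528^2048 ≡ 8323.
3643 = 2048 + 1024 + 512 + 32 + 16 + 8 + 2 + 1, so 2528^3643 ≡ 8323·5131·13016·14004·7107·8817·7810·2528 ≡ 7430 (mod 14573).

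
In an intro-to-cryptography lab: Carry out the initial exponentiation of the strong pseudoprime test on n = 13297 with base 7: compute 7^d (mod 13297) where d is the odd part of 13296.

2692

n − 1 = 13296 = 2^4 · 831, so s = 4 and d = 831.
Repeated squaring mod 13297: 7^1 ≡ 7, 7^2 ≡ 49, 7^4 ≡ 2401, 7^8 ≡ 7200, 7^16 ≡ 8294, 7^32 ≡ 5055, 7^64 ≡ 9488, 7^128 ≡ 1454, 7^256 ≡ 13190, 7^512 ≡ 11449.
831 = 512 + 256 + 32 + 16 + 8 + 4 + 2 + 1, so 7^831 ≡ 11449·13190·5055·8294·7200·2401·49·7 ≡ 2692 (mod 13297).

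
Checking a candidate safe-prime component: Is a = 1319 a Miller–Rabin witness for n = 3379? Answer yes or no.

yes

n − 1 = 3378 = 2^1 · 1689, so s = 1 and d = 1689.
Repeated squaring mod 3379: 1319^1 ≡ 1319, 1319^2 ≡ 2955, 1319^4 ≡ 689, 1319^8 ≡ 1661, 1319^16 ≡ 1657, 1319^32 ≡ 1901, 1319^64 ≡ 1650, 1319^128 ≡ 2405, 1319^256 ≡ 2556, 1319^512 ≡ 1529, 1319^1024 ≡ 2952.
1689 = 1024 + 512 + 128 + 16 + 8 + 1, so 1319^1689 ≡ 2952·1529·2405·1657·1661·1319 ≡ 2941 (mod 3379).
x_0 = 1319^1689 mod 3379 = 2941.
x_0 ∉ {1, 3378} and s = 1, so 1319 is a Miller–Rabin witness and 3379 is composite.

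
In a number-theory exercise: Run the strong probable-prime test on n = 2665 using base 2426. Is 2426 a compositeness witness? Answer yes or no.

yes

n − 1 = 2664 = 2^3 · 333, so s = 3 and d = 333.
By repeated squaring, 2426^333 ≡ 996 (mod 2665).
x_0 = 2426^333 mod 2665 = 996.
x_0 is neither 1 nor 2664, so continue squaring.
x_1 = 996^2 mod 2665 = 636.
x_2 = 636^2 mod 2665 = 2081.
Reached i = s−1 = 2 without hitting −1: 2426 is a Miller–Rabin witness and 2665 is composite.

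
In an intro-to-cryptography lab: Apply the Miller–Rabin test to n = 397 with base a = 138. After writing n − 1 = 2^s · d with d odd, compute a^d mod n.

63

n − 1 = 396 = 2^2 · 99, so s = 2 and d = 99.
138^99 mod 397 = 63.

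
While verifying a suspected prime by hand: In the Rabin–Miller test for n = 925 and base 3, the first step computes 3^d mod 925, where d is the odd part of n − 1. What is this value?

n − 1 = 924 = 2^2 · 231, so s = 2 and d = 231.
By repeated squaring, 3^231 ≡ 122 (mod 925).

122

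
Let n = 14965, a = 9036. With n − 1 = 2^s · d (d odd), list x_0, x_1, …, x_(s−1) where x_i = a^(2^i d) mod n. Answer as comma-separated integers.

7601, 10301

n − 1 = 14964 = 2^2 · 3741, so s = 2 and d = 3741.
x_0 = 9036^3741 mod 14965 = 7601.
x_1 = 7601^2 mod 14965 = 10301.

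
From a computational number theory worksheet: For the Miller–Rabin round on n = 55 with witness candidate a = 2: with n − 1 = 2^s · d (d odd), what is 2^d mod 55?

18

n − 1 = 54 = 2^1 · 27, so s = 1 and d = 27.
Repeated squaring mod 55: 2^1 ≡ 2, 2^2 ≡ 4, 2^4 ≡ 16, 2^8 ≡ 36, 2^16 ≡ 31.
27 = 16 + 8 + 2 + 1, so 2^27 ≡ 31·36·4·2 ≡ 18 (mod 55).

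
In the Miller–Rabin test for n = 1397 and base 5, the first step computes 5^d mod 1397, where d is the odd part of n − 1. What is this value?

207

n − 1 = 1396 = 2^2 · 349, so s = 2 and d = 349.
5^349 mod 1397 = 207.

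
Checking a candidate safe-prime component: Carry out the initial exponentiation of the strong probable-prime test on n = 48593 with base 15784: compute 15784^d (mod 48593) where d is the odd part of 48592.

n − 1 = 48592 = 2^4 · 3037, so s = 4 and d = 3037.
15784^3037 mod 48593 = 13316.

13316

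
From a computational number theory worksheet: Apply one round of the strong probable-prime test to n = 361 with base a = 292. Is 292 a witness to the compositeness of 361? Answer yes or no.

n − 1 = 360 = 2^3 · 45, so s = 3 and d = 45.
x_0 = 292^45 mod 361 = 1.
x_0 = 1, so 292 is not a witness.

no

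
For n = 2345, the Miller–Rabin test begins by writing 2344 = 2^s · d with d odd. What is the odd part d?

293

Halving: 2344 → 1172 → 586 → 293; 293 is odd.
So 2344 = 2^3 · 293.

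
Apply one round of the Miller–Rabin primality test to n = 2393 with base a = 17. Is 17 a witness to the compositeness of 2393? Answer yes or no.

n − 1 = 2392 = 2^3 · 299, so s = 3 and d = 299.
x_0 = 17^299 mod 2393 = 1422.
x_0 is neither 1 nor 2392, so continue squaring.
x_1 = 1422^2 mod 2393 = 2392.
x_1 ≡ −1, so 17 is not a witness.

no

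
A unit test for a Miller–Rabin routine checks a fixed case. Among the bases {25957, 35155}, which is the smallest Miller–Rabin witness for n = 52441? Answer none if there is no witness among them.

n − 1 = 52440 = 2^3 · 6555, so s = 3 and d = 6555.
Base 25957: x_0 = 25957^6555 mod 52441 = 52440. x_0 = 52440 ≡ −1, so 25957 is not a witness.
Base 35155: x_0 = 35155^6555 mod 52441 = 35036. x_0 is neither 1 nor 52440, so continue squaring. x_1 = 35036^2 mod 52441 = 34809. x_2 = 34809^2 mod 52441 = 17176. Reached i = s−1 = 2 without hitting −1: 35155 is a Miller–Rabin witness and 52441 is composite.
The smallest witness among the given bases is 35155.

35155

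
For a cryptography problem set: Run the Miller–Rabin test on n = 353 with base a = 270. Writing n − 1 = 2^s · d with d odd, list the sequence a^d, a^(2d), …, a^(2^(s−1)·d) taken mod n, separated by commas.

n − 1 = 352 = 2^5 · 11, so s = 5 and d = 11.
x_0 = 270^11 mod 353 = 237.
x_1 = 237^2 mod 353 = 42.
x_2 = 42^2 mod 353 = 352.
x_3 = 352^2 mod 353 = 1.
x_4 = 1^2 mod 353 = 1.

237, 42, 352, 1, 1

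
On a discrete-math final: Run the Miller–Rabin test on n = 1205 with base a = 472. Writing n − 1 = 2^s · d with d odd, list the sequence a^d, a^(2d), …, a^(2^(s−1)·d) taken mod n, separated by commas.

472, 1064

n − 1 = 1204 = 2^2 · 301, so s = 2 and d = 301.
x_0 = 472^301 mod 1205 = 472.
x_1 = 472^2 mod 1205 = 1064.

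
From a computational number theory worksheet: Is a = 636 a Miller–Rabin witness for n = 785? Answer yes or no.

n − 1 = 784 = 2^4 · 49, so s = 4 and d = 49.
x_0 = 636^49 mod 785 = 651.
x_0 is neither 1 nor 784, so continue squaring.
x_1 = 651^2 mod 785 = 686.
x_2 = 686^2 mod 785 = 381.
x_3 = 381^2 mod 785 = 721.
Reached i = s−1 = 3 without hitting −1: 636 is a Miller–Rabin witness and 785 is composite.

yes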